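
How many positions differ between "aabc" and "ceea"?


Comparing "aabc" and "ceea" position by position:
  Position 0: 'a' vs 'c' => DIFFER
  Position 1: 'a' vs 'e' => DIFFER
  Position 2: 'b' vs 'e' => DIFFER
  Position 3: 'c' vs 'a' => DIFFER
Positions that differ: 4

4


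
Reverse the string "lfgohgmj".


Input: lfgohgmj
Reading characters right to left:
  Position 7: 'j'
  Position 6: 'm'
  Position 5: 'g'
  Position 4: 'h'
  Position 3: 'o'
  Position 2: 'g'
  Position 1: 'f'
  Position 0: 'l'
Reversed: jmghogfl

jmghogfl


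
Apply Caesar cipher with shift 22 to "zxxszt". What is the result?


Caesar cipher: shift "zxxszt" by 22
  'z' (pos 25) + 22 = pos 21 = 'v'
  'x' (pos 23) + 22 = pos 19 = 't'
  'x' (pos 23) + 22 = pos 19 = 't'
  's' (pos 18) + 22 = pos 14 = 'o'
  'z' (pos 25) + 22 = pos 21 = 'v'
  't' (pos 19) + 22 = pos 15 = 'p'
Result: vttovp

vttovp


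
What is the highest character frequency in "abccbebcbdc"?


Input: abccbebcbdc
Character counts:
  'a': 1
  'b': 4
  'c': 4
  'd': 1
  'e': 1
Maximum frequency: 4

4


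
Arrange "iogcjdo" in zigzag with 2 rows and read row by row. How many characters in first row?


Zigzag "iogcjdo" into 2 rows:
Placing characters:
  'i' => row 0
  'o' => row 1
  'g' => row 0
  'c' => row 1
  'j' => row 0
  'd' => row 1
  'o' => row 0
Rows:
  Row 0: "igjo"
  Row 1: "ocd"
First row length: 4

4


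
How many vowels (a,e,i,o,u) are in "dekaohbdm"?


Input: dekaohbdm
Checking each character:
  'd' at position 0: consonant
  'e' at position 1: vowel (running total: 1)
  'k' at position 2: consonant
  'a' at position 3: vowel (running total: 2)
  'o' at position 4: vowel (running total: 3)
  'h' at position 5: consonant
  'b' at position 6: consonant
  'd' at position 7: consonant
  'm' at position 8: consonant
Total vowels: 3

3


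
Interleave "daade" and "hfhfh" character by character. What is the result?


Interleaving "daade" and "hfhfh":
  Position 0: 'd' from first, 'h' from second => "dh"
  Position 1: 'a' from first, 'f' from second => "af"
  Position 2: 'a' from first, 'h' from second => "ah"
  Position 3: 'd' from first, 'f' from second => "df"
  Position 4: 'e' from first, 'h' from second => "eh"
Result: dhafahdfeh

dhafahdfeh


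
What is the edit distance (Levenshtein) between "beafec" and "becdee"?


Computing edit distance: "beafec" -> "becdee"
DP table:
           b    e    c    d    e    e
      0    1    2    3    4    5    6
  b   1    0    1    2    3    4    5
  e   2    1    0    1    2    3    4
  a   3    2    1    1    2    3    4
  f   4    3    2    2    2    3    4
  e   5    4    3    3    3    2    3
  c   6    5    4    3    4    3    3
Edit distance = dp[6][6] = 3

3


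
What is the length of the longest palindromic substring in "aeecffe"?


Input: "aeecffe"
Checking substrings for palindromes:
  [1:3] "ee" (len 2) => palindrome
  [4:6] "ff" (len 2) => palindrome
Longest palindromic substring: "ee" with length 2

2


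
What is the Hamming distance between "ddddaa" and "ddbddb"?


Comparing "ddddaa" and "ddbddb" position by position:
  Position 0: 'd' vs 'd' => same
  Position 1: 'd' vs 'd' => same
  Position 2: 'd' vs 'b' => differ
  Position 3: 'd' vs 'd' => same
  Position 4: 'a' vs 'd' => differ
  Position 5: 'a' vs 'b' => differ
Total differences (Hamming distance): 3

3


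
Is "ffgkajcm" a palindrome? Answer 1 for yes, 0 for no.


Input: ffgkajcm
Reversed: mcjakgff
  Compare pos 0 ('f') with pos 7 ('m'): MISMATCH
  Compare pos 1 ('f') with pos 6 ('c'): MISMATCH
  Compare pos 2 ('g') with pos 5 ('j'): MISMATCH
  Compare pos 3 ('k') with pos 4 ('a'): MISMATCH
Result: not a palindrome

0


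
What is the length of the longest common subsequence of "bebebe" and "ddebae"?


LCS of "bebebe" and "ddebae"
DP table:
           d    d    e    b    a    e
      0    0    0    0    0    0    0
  b   0    0    0    0    1    1    1
  e   0    0    0    1    1    1    2
  b   0    0    0    1    2    2    2
  e   0    0    0    1    2    2    3
  b   0    0    0    1    2    2    3
  e   0    0    0    1    2    2    3
LCS length = dp[6][6] = 3

3


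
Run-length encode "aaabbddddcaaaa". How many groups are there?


Input: aaabbddddcaaaa
Scanning for consecutive runs:
  Group 1: 'a' x 3 (positions 0-2)
  Group 2: 'b' x 2 (positions 3-4)
  Group 3: 'd' x 4 (positions 5-8)
  Group 4: 'c' x 1 (positions 9-9)
  Group 5: 'a' x 4 (positions 10-13)
Total groups: 5

5


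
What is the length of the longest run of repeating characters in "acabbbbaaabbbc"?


Input: "acabbbbaaabbbc"
Scanning for longest run:
  Position 1 ('c'): new char, reset run to 1
  Position 2 ('a'): new char, reset run to 1
  Position 3 ('b'): new char, reset run to 1
  Position 4 ('b'): continues run of 'b', length=2
  Position 5 ('b'): continues run of 'b', length=3
  Position 6 ('b'): continues run of 'b', length=4
  Position 7 ('a'): new char, reset run to 1
  Position 8 ('a'): continues run of 'a', length=2
  Position 9 ('a'): continues run of 'a', length=3
  Position 10 ('b'): new char, reset run to 1
  Position 11 ('b'): continues run of 'b', length=2
  Position 12 ('b'): continues run of 'b', length=3
  Position 13 ('c'): new char, reset run to 1
Longest run: 'b' with length 4

4


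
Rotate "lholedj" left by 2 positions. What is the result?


Input: "lholedj", rotate left by 2
First 2 characters: "lh"
Remaining characters: "oledj"
Concatenate remaining + first: "oledj" + "lh" = "oledjlh"

oledjlh


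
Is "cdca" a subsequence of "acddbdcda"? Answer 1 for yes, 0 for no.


Check if "cdca" is a subsequence of "acddbdcda"
Greedy scan:
  Position 0 ('a'): no match needed
  Position 1 ('c'): matches sub[0] = 'c'
  Position 2 ('d'): matches sub[1] = 'd'
  Position 3 ('d'): no match needed
  Position 4 ('b'): no match needed
  Position 5 ('d'): no match needed
  Position 6 ('c'): matches sub[2] = 'c'
  Position 7 ('d'): no match needed
  Position 8 ('a'): matches sub[3] = 'a'
All 4 characters matched => is a subsequence

1


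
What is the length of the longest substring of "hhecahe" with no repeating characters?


Input: "hhecahe"
Sliding window (track last position of each char):
  Position 0 ('h'): window [0,0] length 1 -- new best
  Position 1 ('h'): repeat (last at 0), move window start to 1
  Position 1 ('h'): window [1,1] length 1
  Position 2 ('e'): window [1,2] length 2 -- new best
  Position 3 ('c'): window [1,3] length 3 -- new best
  Position 4 ('a'): window [1,4] length 4 -- new best
  Position 5 ('h'): repeat (last at 1), move window start to 2
  Position 5 ('h'): window [2,5] length 4
  Position 6 ('e'): repeat (last at 2), move window start to 3
  Position 6 ('e'): window [3,6] length 4
Longest substring with no repeats: "heca" with length 4

4


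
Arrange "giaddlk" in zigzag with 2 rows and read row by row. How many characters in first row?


Zigzag "giaddlk" into 2 rows:
Placing characters:
  'g' => row 0
  'i' => row 1
  'a' => row 0
  'd' => row 1
  'd' => row 0
  'l' => row 1
  'k' => row 0
Rows:
  Row 0: "gadk"
  Row 1: "idl"
First row length: 4

4


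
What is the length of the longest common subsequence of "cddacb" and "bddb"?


LCS of "cddacb" and "bddb"
DP table:
           b    d    d    b
      0    0    0    0    0
  c   0    0    0    0    0
  d   0    0    1    1    1
  d   0    0    1    2    2
  a   0    0    1    2    2
  c   0    0    1    2    2
  b   0    1    1    2    3
LCS length = dp[6][4] = 3

3


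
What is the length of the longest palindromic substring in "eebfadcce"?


Input: "eebfadcce"
Checking substrings for palindromes:
  [0:2] "ee" (len 2) => palindrome
  [6:8] "cc" (len 2) => palindrome
Longest palindromic substring: "ee" with length 2

2


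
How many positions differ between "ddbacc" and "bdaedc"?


Comparing "ddbacc" and "bdaedc" position by position:
  Position 0: 'd' vs 'b' => DIFFER
  Position 1: 'd' vs 'd' => same
  Position 2: 'b' vs 'a' => DIFFER
  Position 3: 'a' vs 'e' => DIFFER
  Position 4: 'c' vs 'd' => DIFFER
  Position 5: 'c' vs 'c' => same
Positions that differ: 4

4


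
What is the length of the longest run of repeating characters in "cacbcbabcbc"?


Input: "cacbcbabcbc"
Scanning for longest run:
  Position 1 ('a'): new char, reset run to 1
  Position 2 ('c'): new char, reset run to 1
  Position 3 ('b'): new char, reset run to 1
  Position 4 ('c'): new char, reset run to 1
  Position 5 ('b'): new char, reset run to 1
  Position 6 ('a'): new char, reset run to 1
  Position 7 ('b'): new char, reset run to 1
  Position 8 ('c'): new char, reset run to 1
  Position 9 ('b'): new char, reset run to 1
  Position 10 ('c'): new char, reset run to 1
Longest run: 'c' with length 1

1


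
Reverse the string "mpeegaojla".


Input: mpeegaojla
Reading characters right to left:
  Position 9: 'a'
  Position 8: 'l'
  Position 7: 'j'
  Position 6: 'o'
  Position 5: 'a'
  Position 4: 'g'
  Position 3: 'e'
  Position 2: 'e'
  Position 1: 'p'
  Position 0: 'm'
Reversed: aljoageepm

aljoageepm


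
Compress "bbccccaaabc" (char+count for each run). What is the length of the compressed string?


Input: bbccccaaabc
Runs:
  'b' x 2 => "b2"
  'c' x 4 => "c4"
  'a' x 3 => "a3"
  'b' x 1 => "b1"
  'c' x 1 => "c1"
Compressed: "b2c4a3b1c1"
Compressed length: 10

10


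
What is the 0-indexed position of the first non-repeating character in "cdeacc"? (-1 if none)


Input: cdeacc
Character frequencies:
  'a': 1
  'c': 3
  'd': 1
  'e': 1
Scanning left to right for freq == 1:
  Position 0 ('c'): freq=3, skip
  Position 1 ('d'): unique! => answer = 1

1


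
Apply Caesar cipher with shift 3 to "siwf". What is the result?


Caesar cipher: shift "siwf" by 3
  's' (pos 18) + 3 = pos 21 = 'v'
  'i' (pos 8) + 3 = pos 11 = 'l'
  'w' (pos 22) + 3 = pos 25 = 'z'
  'f' (pos 5) + 3 = pos 8 = 'i'
Result: vlzi

vlzi


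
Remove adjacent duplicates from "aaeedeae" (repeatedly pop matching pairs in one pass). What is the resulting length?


Input: aaeedeae
Stack-based adjacent duplicate removal:
  Read 'a': push. Stack: a
  Read 'a': matches stack top 'a' => pop. Stack: (empty)
  Read 'e': push. Stack: e
  Read 'e': matches stack top 'e' => pop. Stack: (empty)
  Read 'd': push. Stack: d
  Read 'e': push. Stack: de
  Read 'a': push. Stack: dea
  Read 'e': push. Stack: deae
Final stack: "deae" (length 4)

4


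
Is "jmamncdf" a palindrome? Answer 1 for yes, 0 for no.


Input: jmamncdf
Reversed: fdcnmamj
  Compare pos 0 ('j') with pos 7 ('f'): MISMATCH
  Compare pos 1 ('m') with pos 6 ('d'): MISMATCH
  Compare pos 2 ('a') with pos 5 ('c'): MISMATCH
  Compare pos 3 ('m') with pos 4 ('n'): MISMATCH
Result: not a palindrome

0


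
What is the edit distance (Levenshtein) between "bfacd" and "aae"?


Computing edit distance: "bfacd" -> "aae"
DP table:
           a    a    e
      0    1    2    3
  b   1    1    2    3
  f   2    2    2    3
  a   3    2    2    3
  c   4    3    3    3
  d   5    4    4    4
Edit distance = dp[5][3] = 4

4


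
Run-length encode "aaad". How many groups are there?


Input: aaad
Scanning for consecutive runs:
  Group 1: 'a' x 3 (positions 0-2)
  Group 2: 'd' x 1 (positions 3-3)
Total groups: 2

2


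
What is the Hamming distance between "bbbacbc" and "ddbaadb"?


Comparing "bbbacbc" and "ddbaadb" position by position:
  Position 0: 'b' vs 'd' => differ
  Position 1: 'b' vs 'd' => differ
  Position 2: 'b' vs 'b' => same
  Position 3: 'a' vs 'a' => same
  Position 4: 'c' vs 'a' => differ
  Position 5: 'b' vs 'd' => differ
  Position 6: 'c' vs 'b' => differ
Total differences (Hamming distance): 5

5


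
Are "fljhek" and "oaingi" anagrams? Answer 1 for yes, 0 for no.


Strings: "fljhek", "oaingi"
Sorted first:  efhjkl
Sorted second: agiino
Differ at position 0: 'e' vs 'a' => not anagrams

0


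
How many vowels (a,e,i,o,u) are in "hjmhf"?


Input: hjmhf
Checking each character:
  'h' at position 0: consonant
  'j' at position 1: consonant
  'm' at position 2: consonant
  'h' at position 3: consonant
  'f' at position 4: consonant
Total vowels: 0

0


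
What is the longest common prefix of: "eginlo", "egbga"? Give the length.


Words: eginlo, egbga
  Position 0: all 'e' => match
  Position 1: all 'g' => match
  Position 2: ('i', 'b') => mismatch, stop
LCP = "eg" (length 2)

2


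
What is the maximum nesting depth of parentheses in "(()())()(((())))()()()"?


Input: "(()())()(((())))()()()"
Tracking depth:
  Position 0 '(': depth becomes 1
  Position 1 '(': depth becomes 2
  Position 2 ')': depth becomes 1
  Position 3 '(': depth becomes 2
  Position 4 ')': depth becomes 1
  Position 5 ')': depth becomes 0
  Position 6 '(': depth becomes 1
  Position 7 ')': depth becomes 0
  Position 8 '(': depth becomes 1
  Position 9 '(': depth becomes 2
  Position 10 '(': depth becomes 3
  Position 11 '(': depth becomes 4
  Position 12 ')': depth becomes 3
  Position 13 ')': depth becomes 2
  Position 14 ')': depth becomes 1
  Position 15 ')': depth becomes 0
  Position 16 '(': depth becomes 1
  Position 17 ')': depth becomes 0
  Position 18 '(': depth becomes 1
  Position 19 ')': depth becomes 0
  Position 20 '(': depth becomes 1
  Position 21 ')': depth becomes 0
Maximum depth reached: 4

4


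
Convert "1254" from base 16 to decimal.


Input: "1254" in base 16
Positional expansion:
  Digit '1' (value 1) x 16^3 = 4096
  Digit '2' (value 2) x 16^2 = 512
  Digit '5' (value 5) x 16^1 = 80
  Digit '4' (value 4) x 16^0 = 4
Sum = 4692

4692


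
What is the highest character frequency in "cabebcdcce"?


Input: cabebcdcce
Character counts:
  'a': 1
  'b': 2
  'c': 4
  'd': 1
  'e': 2
Maximum frequency: 4

4


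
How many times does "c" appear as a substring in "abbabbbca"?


Searching for "c" in "abbabbbca"
Scanning each position:
  Position 0: "a" => no
  Position 1: "b" => no
  Position 2: "b" => no
  Position 3: "a" => no
  Position 4: "b" => no
  Position 5: "b" => no
  Position 6: "b" => no
  Position 7: "c" => MATCH
  Position 8: "a" => no
Total occurrences: 1

1


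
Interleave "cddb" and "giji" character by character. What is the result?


Interleaving "cddb" and "giji":
  Position 0: 'c' from first, 'g' from second => "cg"
  Position 1: 'd' from first, 'i' from second => "di"
  Position 2: 'd' from first, 'j' from second => "dj"
  Position 3: 'b' from first, 'i' from second => "bi"
Result: cgdidjbi

cgdidjbi


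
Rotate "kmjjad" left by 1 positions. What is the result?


Input: "kmjjad", rotate left by 1
First 1 characters: "k"
Remaining characters: "mjjad"
Concatenate remaining + first: "mjjad" + "k" = "mjjadk"

mjjadk


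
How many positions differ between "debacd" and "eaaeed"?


Comparing "debacd" and "eaaeed" position by position:
  Position 0: 'd' vs 'e' => DIFFER
  Position 1: 'e' vs 'a' => DIFFER
  Position 2: 'b' vs 'a' => DIFFER
  Position 3: 'a' vs 'e' => DIFFER
  Position 4: 'c' vs 'e' => DIFFER
  Position 5: 'd' vs 'd' => same
Positions that differ: 5

5


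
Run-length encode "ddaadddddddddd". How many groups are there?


Input: ddaadddddddddd
Scanning for consecutive runs:
  Group 1: 'd' x 2 (positions 0-1)
  Group 2: 'a' x 2 (positions 2-3)
  Group 3: 'd' x 10 (positions 4-13)
Total groups: 3

3


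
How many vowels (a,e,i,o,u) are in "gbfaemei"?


Input: gbfaemei
Checking each character:
  'g' at position 0: consonant
  'b' at position 1: consonant
  'f' at position 2: consonant
  'a' at position 3: vowel (running total: 1)
  'e' at position 4: vowel (running total: 2)
  'm' at position 5: consonant
  'e' at position 6: vowel (running total: 3)
  'i' at position 7: vowel (running total: 4)
Total vowels: 4

4


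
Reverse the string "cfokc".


Input: cfokc
Reading characters right to left:
  Position 4: 'c'
  Position 3: 'k'
  Position 2: 'o'
  Position 1: 'f'
  Position 0: 'c'
Reversed: ckofc

ckofc


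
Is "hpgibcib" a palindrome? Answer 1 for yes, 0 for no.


Input: hpgibcib
Reversed: bicbigph
  Compare pos 0 ('h') with pos 7 ('b'): MISMATCH
  Compare pos 1 ('p') with pos 6 ('i'): MISMATCH
  Compare pos 2 ('g') with pos 5 ('c'): MISMATCH
  Compare pos 3 ('i') with pos 4 ('b'): MISMATCH
Result: not a palindrome

0


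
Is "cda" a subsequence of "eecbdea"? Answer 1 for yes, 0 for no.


Check if "cda" is a subsequence of "eecbdea"
Greedy scan:
  Position 0 ('e'): no match needed
  Position 1 ('e'): no match needed
  Position 2 ('c'): matches sub[0] = 'c'
  Position 3 ('b'): no match needed
  Position 4 ('d'): matches sub[1] = 'd'
  Position 5 ('e'): no match needed
  Position 6 ('a'): matches sub[2] = 'a'
All 3 characters matched => is a subsequence

1


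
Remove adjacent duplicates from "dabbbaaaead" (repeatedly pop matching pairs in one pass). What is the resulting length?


Input: dabbbaaaead
Stack-based adjacent duplicate removal:
  Read 'd': push. Stack: d
  Read 'a': push. Stack: da
  Read 'b': push. Stack: dab
  Read 'b': matches stack top 'b' => pop. Stack: da
  Read 'b': push. Stack: dab
  Read 'a': push. Stack: daba
  Read 'a': matches stack top 'a' => pop. Stack: dab
  Read 'a': push. Stack: daba
  Read 'e': push. Stack: dabae
  Read 'a': push. Stack: dabaea
  Read 'd': push. Stack: dabaead
Final stack: "dabaead" (length 7)

7


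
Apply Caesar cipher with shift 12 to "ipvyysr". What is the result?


Caesar cipher: shift "ipvyysr" by 12
  'i' (pos 8) + 12 = pos 20 = 'u'
  'p' (pos 15) + 12 = pos 1 = 'b'
  'v' (pos 21) + 12 = pos 7 = 'h'
  'y' (pos 24) + 12 = pos 10 = 'k'
  'y' (pos 24) + 12 = pos 10 = 'k'
  's' (pos 18) + 12 = pos 4 = 'e'
  'r' (pos 17) + 12 = pos 3 = 'd'
Result: ubhkked

ubhkked


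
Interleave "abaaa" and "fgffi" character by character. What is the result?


Interleaving "abaaa" and "fgffi":
  Position 0: 'a' from first, 'f' from second => "af"
  Position 1: 'b' from first, 'g' from second => "bg"
  Position 2: 'a' from first, 'f' from second => "af"
  Position 3: 'a' from first, 'f' from second => "af"
  Position 4: 'a' from first, 'i' from second => "ai"
Result: afbgafafai

afbgafafai


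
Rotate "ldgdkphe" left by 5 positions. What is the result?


Input: "ldgdkphe", rotate left by 5
First 5 characters: "ldgdk"
Remaining characters: "phe"
Concatenate remaining + first: "phe" + "ldgdk" = "pheldgdk"

pheldgdk


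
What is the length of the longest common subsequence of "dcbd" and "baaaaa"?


LCS of "dcbd" and "baaaaa"
DP table:
           b    a    a    a    a    a
      0    0    0    0    0    0    0
  d   0    0    0    0    0    0    0
  c   0    0    0    0    0    0    0
  b   0    1    1    1    1    1    1
  d   0    1    1    1    1    1    1
LCS length = dp[4][6] = 1

1


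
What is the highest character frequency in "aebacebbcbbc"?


Input: aebacebbcbbc
Character counts:
  'a': 2
  'b': 5
  'c': 3
  'e': 2
Maximum frequency: 5

5


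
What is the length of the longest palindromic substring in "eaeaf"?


Input: "eaeaf"
Checking substrings for palindromes:
  [0:3] "eae" (len 3) => palindrome
  [1:4] "aea" (len 3) => palindrome
Longest palindromic substring: "eae" with length 3

3


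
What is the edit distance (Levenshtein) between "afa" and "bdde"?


Computing edit distance: "afa" -> "bdde"
DP table:
           b    d    d    e
      0    1    2    3    4
  a   1    1    2    3    4
  f   2    2    2    3    4
  a   3    3    3    3    4
Edit distance = dp[3][4] = 4

4


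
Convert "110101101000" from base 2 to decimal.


Input: "110101101000" in base 2
Positional expansion:
  Digit '1' (value 1) x 2^11 = 2048
  Digit '1' (value 1) x 2^10 = 1024
  Digit '0' (value 0) x 2^9 = 0
  Digit '1' (value 1) x 2^8 = 256
  Digit '0' (value 0) x 2^7 = 0
  Digit '1' (value 1) x 2^6 = 64
  Digit '1' (value 1) x 2^5 = 32
  Digit '0' (value 0) x 2^4 = 0
  Digit '1' (value 1) x 2^3 = 8
  Digit '0' (value 0) x 2^2 = 0
  Digit '0' (value 0) x 2^1 = 0
  Digit '0' (value 0) x 2^0 = 0
Sum = 3432

3432


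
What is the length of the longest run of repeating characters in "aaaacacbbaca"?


Input: "aaaacacbbaca"
Scanning for longest run:
  Position 1 ('a'): continues run of 'a', length=2
  Position 2 ('a'): continues run of 'a', length=3
  Position 3 ('a'): continues run of 'a', length=4
  Position 4 ('c'): new char, reset run to 1
  Position 5 ('a'): new char, reset run to 1
  Position 6 ('c'): new char, reset run to 1
  Position 7 ('b'): new char, reset run to 1
  Position 8 ('b'): continues run of 'b', length=2
  Position 9 ('a'): new char, reset run to 1
  Position 10 ('c'): new char, reset run to 1
  Position 11 ('a'): new char, reset run to 1
Longest run: 'a' with length 4

4


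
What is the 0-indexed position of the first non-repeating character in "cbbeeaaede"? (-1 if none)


Input: cbbeeaaede
Character frequencies:
  'a': 2
  'b': 2
  'c': 1
  'd': 1
  'e': 4
Scanning left to right for freq == 1:
  Position 0 ('c'): unique! => answer = 0

0


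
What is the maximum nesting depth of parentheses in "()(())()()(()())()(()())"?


Input: "()(())()()(()())()(()())"
Tracking depth:
  Position 0 '(': depth becomes 1
  Position 1 ')': depth becomes 0
  Position 2 '(': depth becomes 1
  Position 3 '(': depth becomes 2
  Position 4 ')': depth becomes 1
  Position 5 ')': depth becomes 0
  Position 6 '(': depth becomes 1
  Position 7 ')': depth becomes 0
  Position 8 '(': depth becomes 1
  Position 9 ')': depth becomes 0
  Position 10 '(': depth becomes 1
  Position 11 '(': depth becomes 2
  Position 12 ')': depth becomes 1
  Position 13 '(': depth becomes 2
  Position 14 ')': depth becomes 1
  Position 15 ')': depth becomes 0
  Position 16 '(': depth becomes 1
  Position 17 ')': depth becomes 0
  Position 18 '(': depth becomes 1
  Position 19 '(': depth becomes 2
  Position 20 ')': depth becomes 1
  Position 21 '(': depth becomes 2
  Position 22 ')': depth becomes 1
  Position 23 ')': depth becomes 0
Maximum depth reached: 2

2


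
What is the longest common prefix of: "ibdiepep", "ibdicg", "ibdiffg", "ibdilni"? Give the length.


Words: ibdiepep, ibdicg, ibdiffg, ibdilni
  Position 0: all 'i' => match
  Position 1: all 'b' => match
  Position 2: all 'd' => match
  Position 3: all 'i' => match
  Position 4: ('e', 'c', 'f', 'l') => mismatch, stop
LCP = "ibdi" (length 4)

4


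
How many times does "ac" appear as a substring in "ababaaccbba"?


Searching for "ac" in "ababaaccbba"
Scanning each position:
  Position 0: "ab" => no
  Position 1: "ba" => no
  Position 2: "ab" => no
  Position 3: "ba" => no
  Position 4: "aa" => no
  Position 5: "ac" => MATCH
  Position 6: "cc" => no
  Position 7: "cb" => no
  Position 8: "bb" => no
  Position 9: "ba" => no
Total occurrences: 1

1


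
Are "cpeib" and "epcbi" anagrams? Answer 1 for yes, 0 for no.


Strings: "cpeib", "epcbi"
Sorted first:  bceip
Sorted second: bceip
Sorted forms match => anagrams

1


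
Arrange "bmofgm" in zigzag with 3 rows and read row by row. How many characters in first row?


Zigzag "bmofgm" into 3 rows:
Placing characters:
  'b' => row 0
  'm' => row 1
  'o' => row 2
  'f' => row 1
  'g' => row 0
  'm' => row 1
Rows:
  Row 0: "bg"
  Row 1: "mfm"
  Row 2: "o"
First row length: 2

2


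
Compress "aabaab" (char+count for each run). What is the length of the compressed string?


Input: aabaab
Runs:
  'a' x 2 => "a2"
  'b' x 1 => "b1"
  'a' x 2 => "a2"
  'b' x 1 => "b1"
Compressed: "a2b1a2b1"
Compressed length: 8

8


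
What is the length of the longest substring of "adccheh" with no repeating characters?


Input: "adccheh"
Sliding window (track last position of each char):
  Position 0 ('a'): window [0,0] length 1 -- new best
  Position 1 ('d'): window [0,1] length 2 -- new best
  Position 2 ('c'): window [0,2] length 3 -- new best
  Position 3 ('c'): repeat (last at 2), move window start to 3
  Position 3 ('c'): window [3,3] length 1
  Position 4 ('h'): window [3,4] length 2
  Position 5 ('e'): window [3,5] length 3
  Position 6 ('h'): repeat (last at 4), move window start to 5
  Position 6 ('h'): window [5,6] length 2
Longest substring with no repeats: "adc" with length 3

3


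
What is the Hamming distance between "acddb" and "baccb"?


Comparing "acddb" and "baccb" position by position:
  Position 0: 'a' vs 'b' => differ
  Position 1: 'c' vs 'a' => differ
  Position 2: 'd' vs 'c' => differ
  Position 3: 'd' vs 'c' => differ
  Position 4: 'b' vs 'b' => same
Total differences (Hamming distance): 4

4


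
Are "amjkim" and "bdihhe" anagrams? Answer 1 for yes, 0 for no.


Strings: "amjkim", "bdihhe"
Sorted first:  aijkmm
Sorted second: bdehhi
Differ at position 0: 'a' vs 'b' => not anagrams

0


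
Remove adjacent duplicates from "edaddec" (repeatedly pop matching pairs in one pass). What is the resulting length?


Input: edaddec
Stack-based adjacent duplicate removal:
  Read 'e': push. Stack: e
  Read 'd': push. Stack: ed
  Read 'a': push. Stack: eda
  Read 'd': push. Stack: edad
  Read 'd': matches stack top 'd' => pop. Stack: eda
  Read 'e': push. Stack: edae
  Read 'c': push. Stack: edaec
Final stack: "edaec" (length 5)

5


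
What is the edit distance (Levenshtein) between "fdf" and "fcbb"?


Computing edit distance: "fdf" -> "fcbb"
DP table:
           f    c    b    b
      0    1    2    3    4
  f   1    0    1    2    3
  d   2    1    1    2    3
  f   3    2    2    2    3
Edit distance = dp[3][4] = 3

3


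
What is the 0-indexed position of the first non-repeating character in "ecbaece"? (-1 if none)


Input: ecbaece
Character frequencies:
  'a': 1
  'b': 1
  'c': 2
  'e': 3
Scanning left to right for freq == 1:
  Position 0 ('e'): freq=3, skip
  Position 1 ('c'): freq=2, skip
  Position 2 ('b'): unique! => answer = 2

2


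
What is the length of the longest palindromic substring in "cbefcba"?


Input: "cbefcba"
Checking substrings for palindromes:
  No multi-char palindromic substrings found
Longest palindromic substring: "c" with length 1

1


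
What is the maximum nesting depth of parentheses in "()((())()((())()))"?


Input: "()((())()((())()))"
Tracking depth:
  Position 0 '(': depth becomes 1
  Position 1 ')': depth becomes 0
  Position 2 '(': depth becomes 1
  Position 3 '(': depth becomes 2
  Position 4 '(': depth becomes 3
  Position 5 ')': depth becomes 2
  Position 6 ')': depth becomes 1
  Position 7 '(': depth becomes 2
  Position 8 ')': depth becomes 1
  Position 9 '(': depth becomes 2
  Position 10 '(': depth becomes 3
  Position 11 '(': depth becomes 4
  Position 12 ')': depth becomes 3
  Position 13 ')': depth becomes 2
  Position 14 '(': depth becomes 3
  Position 15 ')': depth becomes 2
  Position 16 ')': depth becomes 1
  Position 17 ')': depth becomes 0
Maximum depth reached: 4

4


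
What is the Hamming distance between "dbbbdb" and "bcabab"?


Comparing "dbbbdb" and "bcabab" position by position:
  Position 0: 'd' vs 'b' => differ
  Position 1: 'b' vs 'c' => differ
  Position 2: 'b' vs 'a' => differ
  Position 3: 'b' vs 'b' => same
  Position 4: 'd' vs 'a' => differ
  Position 5: 'b' vs 'b' => same
Total differences (Hamming distance): 4

4


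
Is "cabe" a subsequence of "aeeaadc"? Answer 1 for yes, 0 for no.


Check if "cabe" is a subsequence of "aeeaadc"
Greedy scan:
  Position 0 ('a'): no match needed
  Position 1 ('e'): no match needed
  Position 2 ('e'): no match needed
  Position 3 ('a'): no match needed
  Position 4 ('a'): no match needed
  Position 5 ('d'): no match needed
  Position 6 ('c'): matches sub[0] = 'c'
Only matched 1/4 characters => not a subsequence

0


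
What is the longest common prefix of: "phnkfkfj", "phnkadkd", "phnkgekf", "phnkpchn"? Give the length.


Words: phnkfkfj, phnkadkd, phnkgekf, phnkpchn
  Position 0: all 'p' => match
  Position 1: all 'h' => match
  Position 2: all 'n' => match
  Position 3: all 'k' => match
  Position 4: ('f', 'a', 'g', 'p') => mismatch, stop
LCP = "phnk" (length 4)

4


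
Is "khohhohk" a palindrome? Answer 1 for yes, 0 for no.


Input: khohhohk
Reversed: khohhohk
  Compare pos 0 ('k') with pos 7 ('k'): match
  Compare pos 1 ('h') with pos 6 ('h'): match
  Compare pos 2 ('o') with pos 5 ('o'): match
  Compare pos 3 ('h') with pos 4 ('h'): match
Result: palindrome

1


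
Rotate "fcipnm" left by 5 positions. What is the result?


Input: "fcipnm", rotate left by 5
First 5 characters: "fcipn"
Remaining characters: "m"
Concatenate remaining + first: "m" + "fcipn" = "mfcipn"

mfcipn


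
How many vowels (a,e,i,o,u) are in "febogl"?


Input: febogl
Checking each character:
  'f' at position 0: consonant
  'e' at position 1: vowel (running total: 1)
  'b' at position 2: consonant
  'o' at position 3: vowel (running total: 2)
  'g' at position 4: consonant
  'l' at position 5: consonant
Total vowels: 2

2


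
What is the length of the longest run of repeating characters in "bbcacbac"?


Input: "bbcacbac"
Scanning for longest run:
  Position 1 ('b'): continues run of 'b', length=2
  Position 2 ('c'): new char, reset run to 1
  Position 3 ('a'): new char, reset run to 1
  Position 4 ('c'): new char, reset run to 1
  Position 5 ('b'): new char, reset run to 1
  Position 6 ('a'): new char, reset run to 1
  Position 7 ('c'): new char, reset run to 1
Longest run: 'b' with length 2

2


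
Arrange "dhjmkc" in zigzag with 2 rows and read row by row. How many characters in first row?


Zigzag "dhjmkc" into 2 rows:
Placing characters:
  'd' => row 0
  'h' => row 1
  'j' => row 0
  'm' => row 1
  'k' => row 0
  'c' => row 1
Rows:
  Row 0: "djk"
  Row 1: "hmc"
First row length: 3

3


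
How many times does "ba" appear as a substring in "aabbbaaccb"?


Searching for "ba" in "aabbbaaccb"
Scanning each position:
  Position 0: "aa" => no
  Position 1: "ab" => no
  Position 2: "bb" => no
  Position 3: "bb" => no
  Position 4: "ba" => MATCH
  Position 5: "aa" => no
  Position 6: "ac" => no
  Position 7: "cc" => no
  Position 8: "cb" => no
Total occurrences: 1

1


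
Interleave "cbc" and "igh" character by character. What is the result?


Interleaving "cbc" and "igh":
  Position 0: 'c' from first, 'i' from second => "ci"
  Position 1: 'b' from first, 'g' from second => "bg"
  Position 2: 'c' from first, 'h' from second => "ch"
Result: cibgch

cibgch


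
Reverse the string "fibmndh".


Input: fibmndh
Reading characters right to left:
  Position 6: 'h'
  Position 5: 'd'
  Position 4: 'n'
  Position 3: 'm'
  Position 2: 'b'
  Position 1: 'i'
  Position 0: 'f'
Reversed: hdnmbif

hdnmbif


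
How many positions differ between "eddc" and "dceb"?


Comparing "eddc" and "dceb" position by position:
  Position 0: 'e' vs 'd' => DIFFER
  Position 1: 'd' vs 'c' => DIFFER
  Position 2: 'd' vs 'e' => DIFFER
  Position 3: 'c' vs 'b' => DIFFER
Positions that differ: 4

4


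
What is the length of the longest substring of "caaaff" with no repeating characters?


Input: "caaaff"
Sliding window (track last position of each char):
  Position 0 ('c'): window [0,0] length 1 -- new best
  Position 1 ('a'): window [0,1] length 2 -- new best
  Position 2 ('a'): repeat (last at 1), move window start to 2
  Position 2 ('a'): window [2,2] length 1
  Position 3 ('a'): repeat (last at 2), move window start to 3
  Position 3 ('a'): window [3,3] length 1
  Position 4 ('f'): window [3,4] length 2
  Position 5 ('f'): repeat (last at 4), move window start to 5
  Position 5 ('f'): window [5,5] length 1
Longest substring with no repeats: "ca" with length 2

2


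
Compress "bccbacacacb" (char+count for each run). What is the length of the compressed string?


Input: bccbacacacb
Runs:
  'b' x 1 => "b1"
  'c' x 2 => "c2"
  'b' x 1 => "b1"
  'a' x 1 => "a1"
  'c' x 1 => "c1"
  'a' x 1 => "a1"
  'c' x 1 => "c1"
  'a' x 1 => "a1"
  'c' x 1 => "c1"
  'b' x 1 => "b1"
Compressed: "b1c2b1a1c1a1c1a1c1b1"
Compressed length: 20

20


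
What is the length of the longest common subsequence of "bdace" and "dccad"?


LCS of "bdace" and "dccad"
DP table:
           d    c    c    a    d
      0    0    0    0    0    0
  b   0    0    0    0    0    0
  d   0    1    1    1    1    1
  a   0    1    1    1    2    2
  c   0    1    2    2    2    2
  e   0    1    2    2    2    2
LCS length = dp[5][5] = 2

2


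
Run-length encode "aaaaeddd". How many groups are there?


Input: aaaaeddd
Scanning for consecutive runs:
  Group 1: 'a' x 4 (positions 0-3)
  Group 2: 'e' x 1 (positions 4-4)
  Group 3: 'd' x 3 (positions 5-7)
Total groups: 3

3


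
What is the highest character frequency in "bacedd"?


Input: bacedd
Character counts:
  'a': 1
  'b': 1
  'c': 1
  'd': 2
  'e': 1
Maximum frequency: 2

2


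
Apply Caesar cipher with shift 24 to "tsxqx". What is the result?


Caesar cipher: shift "tsxqx" by 24
  't' (pos 19) + 24 = pos 17 = 'r'
  's' (pos 18) + 24 = pos 16 = 'q'
  'x' (pos 23) + 24 = pos 21 = 'v'
  'q' (pos 16) + 24 = pos 14 = 'o'
  'x' (pos 23) + 24 = pos 21 = 'v'
Result: rqvov

rqvov


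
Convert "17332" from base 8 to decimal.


Input: "17332" in base 8
Positional expansion:
  Digit '1' (value 1) x 8^4 = 4096
  Digit '7' (value 7) x 8^3 = 3584
  Digit '3' (value 3) x 8^2 = 192
  Digit '3' (value 3) x 8^1 = 24
  Digit '2' (value 2) x 8^0 = 2
Sum = 7898

7898


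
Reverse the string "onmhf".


Input: onmhf
Reading characters right to left:
  Position 4: 'f'
  Position 3: 'h'
  Position 2: 'm'
  Position 1: 'n'
  Position 0: 'o'
Reversed: fhmno

fhmno


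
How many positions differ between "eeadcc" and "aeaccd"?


Comparing "eeadcc" and "aeaccd" position by position:
  Position 0: 'e' vs 'a' => DIFFER
  Position 1: 'e' vs 'e' => same
  Position 2: 'a' vs 'a' => same
  Position 3: 'd' vs 'c' => DIFFER
  Position 4: 'c' vs 'c' => same
  Position 5: 'c' vs 'd' => DIFFER
Positions that differ: 3

3


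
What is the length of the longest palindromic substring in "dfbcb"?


Input: "dfbcb"
Checking substrings for palindromes:
  [2:5] "bcb" (len 3) => palindrome
Longest palindromic substring: "bcb" with length 3

3


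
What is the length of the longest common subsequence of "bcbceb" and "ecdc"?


LCS of "bcbceb" and "ecdc"
DP table:
           e    c    d    c
      0    0    0    0    0
  b   0    0    0    0    0
  c   0    0    1    1    1
  b   0    0    1    1    1
  c   0    0    1    1    2
  e   0    1    1    1    2
  b   0    1    1    1    2
LCS length = dp[6][4] = 2

2


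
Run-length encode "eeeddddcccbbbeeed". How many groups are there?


Input: eeeddddcccbbbeeed
Scanning for consecutive runs:
  Group 1: 'e' x 3 (positions 0-2)
  Group 2: 'd' x 4 (positions 3-6)
  Group 3: 'c' x 3 (positions 7-9)
  Group 4: 'b' x 3 (positions 10-12)
  Group 5: 'e' x 3 (positions 13-15)
  Group 6: 'd' x 1 (positions 16-16)
Total groups: 6

6


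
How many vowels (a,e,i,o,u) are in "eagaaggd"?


Input: eagaaggd
Checking each character:
  'e' at position 0: vowel (running total: 1)
  'a' at position 1: vowel (running total: 2)
  'g' at position 2: consonant
  'a' at position 3: vowel (running total: 3)
  'a' at position 4: vowel (running total: 4)
  'g' at position 5: consonant
  'g' at position 6: consonant
  'd' at position 7: consonant
Total vowels: 4

4


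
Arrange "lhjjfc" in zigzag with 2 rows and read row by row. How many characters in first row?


Zigzag "lhjjfc" into 2 rows:
Placing characters:
  'l' => row 0
  'h' => row 1
  'j' => row 0
  'j' => row 1
  'f' => row 0
  'c' => row 1
Rows:
  Row 0: "ljf"
  Row 1: "hjc"
First row length: 3

3


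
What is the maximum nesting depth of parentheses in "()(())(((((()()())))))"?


Input: "()(())(((((()()())))))"
Tracking depth:
  Position 0 '(': depth becomes 1
  Position 1 ')': depth becomes 0
  Position 2 '(': depth becomes 1
  Position 3 '(': depth becomes 2
  Position 4 ')': depth becomes 1
  Position 5 ')': depth becomes 0
  Position 6 '(': depth becomes 1
  Position 7 '(': depth becomes 2
  Position 8 '(': depth becomes 3
  Position 9 '(': depth becomes 4
  Position 10 '(': depth becomes 5
  Position 11 '(': depth becomes 6
  Position 12 ')': depth becomes 5
  Position 13 '(': depth becomes 6
  Position 14 ')': depth becomes 5
  Position 15 '(': depth becomes 6
  Position 16 ')': depth becomes 5
  Position 17 ')': depth becomes 4
  Position 18 ')': depth becomes 3
  Position 19 ')': depth becomes 2
  Position 20 ')': depth becomes 1
  Position 21 ')': depth becomes 0
Maximum depth reached: 6

6


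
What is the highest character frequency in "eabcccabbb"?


Input: eabcccabbb
Character counts:
  'a': 2
  'b': 4
  'c': 3
  'e': 1
Maximum frequency: 4

4


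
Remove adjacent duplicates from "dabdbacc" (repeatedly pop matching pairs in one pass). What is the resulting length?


Input: dabdbacc
Stack-based adjacent duplicate removal:
  Read 'd': push. Stack: d
  Read 'a': push. Stack: da
  Read 'b': push. Stack: dab
  Read 'd': push. Stack: dabd
  Read 'b': push. Stack: dabdb
  Read 'a': push. Stack: dabdba
  Read 'c': push. Stack: dabdbac
  Read 'c': matches stack top 'c' => pop. Stack: dabdba
Final stack: "dabdba" (length 6)

6


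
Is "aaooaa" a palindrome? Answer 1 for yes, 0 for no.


Input: aaooaa
Reversed: aaooaa
  Compare pos 0 ('a') with pos 5 ('a'): match
  Compare pos 1 ('a') with pos 4 ('a'): match
  Compare pos 2 ('o') with pos 3 ('o'): match
Result: palindrome

1


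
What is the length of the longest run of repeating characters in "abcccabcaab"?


Input: "abcccabcaab"
Scanning for longest run:
  Position 1 ('b'): new char, reset run to 1
  Position 2 ('c'): new char, reset run to 1
  Position 3 ('c'): continues run of 'c', length=2
  Position 4 ('c'): continues run of 'c', length=3
  Position 5 ('a'): new char, reset run to 1
  Position 6 ('b'): new char, reset run to 1
  Position 7 ('c'): new char, reset run to 1
  Position 8 ('a'): new char, reset run to 1
  Position 9 ('a'): continues run of 'a', length=2
  Position 10 ('b'): new char, reset run to 1
Longest run: 'c' with length 3

3


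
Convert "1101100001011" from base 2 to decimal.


Input: "1101100001011" in base 2
Positional expansion:
  Digit '1' (value 1) x 2^12 = 4096
  Digit '1' (value 1) x 2^11 = 2048
  Digit '0' (value 0) x 2^10 = 0
  Digit '1' (value 1) x 2^9 = 512
  Digit '1' (value 1) x 2^8 = 256
  Digit '0' (value 0) x 2^7 = 0
  Digit '0' (value 0) x 2^6 = 0
  Digit '0' (value 0) x 2^5 = 0
  Digit '0' (value 0) x 2^4 = 0
  Digit '1' (value 1) x 2^3 = 8
  Digit '0' (value 0) x 2^2 = 0
  Digit '1' (value 1) x 2^1 = 2
  Digit '1' (value 1) x 2^0 = 1
Sum = 6923

6923


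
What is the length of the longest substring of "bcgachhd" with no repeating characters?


Input: "bcgachhd"
Sliding window (track last position of each char):
  Position 0 ('b'): window [0,0] length 1 -- new best
  Position 1 ('c'): window [0,1] length 2 -- new best
  Position 2 ('g'): window [0,2] length 3 -- new best
  Position 3 ('a'): window [0,3] length 4 -- new best
  Position 4 ('c'): repeat (last at 1), move window start to 2
  Position 4 ('c'): window [2,4] length 3
  Position 5 ('h'): window [2,5] length 4
  Position 6 ('h'): repeat (last at 5), move window start to 6
  Position 6 ('h'): window [6,6] length 1
  Position 7 ('d'): window [6,7] length 2
Longest substring with no repeats: "bcga" with length 4

4


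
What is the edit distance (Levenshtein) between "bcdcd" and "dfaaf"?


Computing edit distance: "bcdcd" -> "dfaaf"
DP table:
           d    f    a    a    f
      0    1    2    3    4    5
  b   1    1    2    3    4    5
  c   2    2    2    3    4    5
  d   3    2    3    3    4    5
  c   4    3    3    4    4    5
  d   5    4    4    4    5    5
Edit distance = dp[5][5] = 5

5


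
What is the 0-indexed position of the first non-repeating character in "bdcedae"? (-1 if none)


Input: bdcedae
Character frequencies:
  'a': 1
  'b': 1
  'c': 1
  'd': 2
  'e': 2
Scanning left to right for freq == 1:
  Position 0 ('b'): unique! => answer = 0

0


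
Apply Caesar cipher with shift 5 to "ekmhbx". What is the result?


Caesar cipher: shift "ekmhbx" by 5
  'e' (pos 4) + 5 = pos 9 = 'j'
  'k' (pos 10) + 5 = pos 15 = 'p'
  'm' (pos 12) + 5 = pos 17 = 'r'
  'h' (pos 7) + 5 = pos 12 = 'm'
  'b' (pos 1) + 5 = pos 6 = 'g'
  'x' (pos 23) + 5 = pos 2 = 'c'
Result: jprmgc

jprmgc
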